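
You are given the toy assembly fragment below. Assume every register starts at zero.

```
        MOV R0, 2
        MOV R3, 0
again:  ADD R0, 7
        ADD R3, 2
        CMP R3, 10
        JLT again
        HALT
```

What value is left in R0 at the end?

37

R0=2
R3=0
R0=2+7=9
R3=0+2=2
CMP R3, 10  (cmp 2,10)
JLT again: taken
R0=9+7=16
R3=2+2=4
CMP R3, 10  (cmp 4,10)
JLT again: taken
R0=16+7=23
R3=4+2=6
CMP R3, 10  (cmp 6,10)
JLT again: taken
R0=23+7=30
R3=6+2=8
CMP R3, 10  (cmp 8,10)
JLT again: taken
R0=30+7=37
R3=8+2=10
CMP R3, 10  (cmp 10,10)
JLT again: not taken
halt.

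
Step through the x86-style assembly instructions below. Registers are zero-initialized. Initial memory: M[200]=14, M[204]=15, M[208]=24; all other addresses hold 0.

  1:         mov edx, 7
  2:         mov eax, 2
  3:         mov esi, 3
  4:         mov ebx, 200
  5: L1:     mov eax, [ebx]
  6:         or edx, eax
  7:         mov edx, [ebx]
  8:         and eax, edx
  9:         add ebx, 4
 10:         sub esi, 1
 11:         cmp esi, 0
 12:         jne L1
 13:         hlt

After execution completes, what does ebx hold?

mov edx, 7 → edx=7
mov eax, 2 → eax=2
mov esi, 3 → esi=3
mov ebx, 200 → ebx=200
mov eax, [ebx] → eax=M[200]=14
or edx, eax → edx=7|14=15
mov edx, [ebx] → edx=M[200]=14
and eax, edx → eax=14&14=14
add ebx, 4 → ebx=200+4=204
sub esi, 1 → esi=3-1=2
cmp esi, 0  (cmp 2,0)
jne L1: taken
mov eax, [ebx] → eax=M[204]=15
or edx, eax → edx=14|15=15
mov edx, [ebx] → edx=M[204]=15
and eax, edx → eax=15&15=15
add ebx, 4 → ebx=204+4=208
sub esi, 1 → esi=2-1=1
cmp esi, 0  (cmp 1,0)
jne L1: taken
mov eax, [ebx] → eax=M[208]=24
or edx, eax → edx=15|24=31
mov edx, [ebx] → edx=M[208]=24
and eax, edx → eax=24&24=24
add ebx, 4 → ebx=208+4=212
sub esi, 1 → esi=1-1=0
cmp esi, 0  (cmp 0,0)
jne L1: not taken
halt.

212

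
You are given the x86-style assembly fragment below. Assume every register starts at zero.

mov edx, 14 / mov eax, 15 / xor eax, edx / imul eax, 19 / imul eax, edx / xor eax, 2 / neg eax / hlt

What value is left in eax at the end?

-264

edx=14
eax=15
eax=15^14=1
eax=1*19=19
eax=19*14=266
eax=266^2=264
eax=-(264)=-264
halt.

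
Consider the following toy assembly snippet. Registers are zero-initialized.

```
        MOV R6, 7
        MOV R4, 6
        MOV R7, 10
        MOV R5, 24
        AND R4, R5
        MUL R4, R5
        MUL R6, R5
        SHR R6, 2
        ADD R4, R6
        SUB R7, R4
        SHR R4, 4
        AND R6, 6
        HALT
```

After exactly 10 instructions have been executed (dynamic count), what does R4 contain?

MOV R6, 7 → R6=7
MOV R4, 6 → R4=6
MOV R7, 10 → R7=10
MOV R5, 24 → R5=24
AND R4, R5 → R4=6&24=0
MUL R4, R5 → R4=0*24=0
MUL R6, R5 → R6=7*24=168
SHR R6, 2 → R6=168>>2=42
ADD R4, R6 → R4=0+42=42
SUB R7, R4 → R7=10-42=-32
After step 10: R4 = 42.

42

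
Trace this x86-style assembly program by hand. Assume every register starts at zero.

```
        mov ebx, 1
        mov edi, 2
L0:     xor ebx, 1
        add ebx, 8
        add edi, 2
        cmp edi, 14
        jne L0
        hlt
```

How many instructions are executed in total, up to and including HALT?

33

ebx=1
edi=2
ebx=1^1=0
ebx=0+8=8
edi=2+2=4
cmp edi, 14  (cmp 4,14)
jne L0: taken
ebx=8^1=9
ebx=9+8=17
edi=4+2=6
cmp edi, 14  (cmp 6,14)
jne L0: taken
ebx=17^1=16
ebx=16+8=24
edi=6+2=8
cmp edi, 14  (cmp 8,14)
jne L0: taken
ebx=24^1=25
ebx=25+8=33
edi=8+2=10
cmp edi, 14  (cmp 10,14)
jne L0: taken
ebx=33^1=32
ebx=32+8=40
edi=10+2=12
cmp edi, 14  (cmp 12,14)
jne L0: taken
ebx=40^1=41
ebx=41+8=49
edi=12+2=14
cmp edi, 14  (cmp 14,14)
jne L0: not taken
halt.
Total executed instructions: 33.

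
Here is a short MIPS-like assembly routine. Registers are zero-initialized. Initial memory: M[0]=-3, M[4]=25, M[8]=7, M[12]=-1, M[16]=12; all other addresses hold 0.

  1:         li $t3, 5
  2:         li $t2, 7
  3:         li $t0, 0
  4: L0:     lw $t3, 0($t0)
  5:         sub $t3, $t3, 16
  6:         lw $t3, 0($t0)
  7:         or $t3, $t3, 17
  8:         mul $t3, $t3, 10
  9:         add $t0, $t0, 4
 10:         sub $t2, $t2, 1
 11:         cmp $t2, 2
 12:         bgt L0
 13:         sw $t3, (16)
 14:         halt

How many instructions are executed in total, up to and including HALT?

after li $t3, 5: $t3=5
after li $t2, 7: $t2=7
after li $t0, 0: $t0=0
after lw $t3, 0($t0): $t3=M[0]=-3
after sub $t3, $t3, 16: $t3=(-3)-16=-19
after lw $t3, 0($t0): $t3=M[0]=-3
after or $t3, $t3, 17: $t3=(-3)|17=-3
after mul $t3, $t3, 10: $t3=(-3)*10=-30
after add $t0, $t0, 4: $t0=0+4=4
after sub $t2, $t2, 1: $t2=7-1=6
cmp $t2, 2  (cmp 6,2)
bgt L0: taken
after lw $t3, 0($t0): $t3=M[4]=25
after sub $t3, $t3, 16: $t3=25-16=9
after lw $t3, 0($t0): $t3=M[4]=25
after or $t3, $t3, 17: $t3=25|17=25
after mul $t3, $t3, 10: $t3=25*10=250
after add $t0, $t0, 4: $t0=4+4=8
after sub $t2, $t2, 1: $t2=6-1=5
cmp $t2, 2  (cmp 5,2)
bgt L0: taken
after lw $t3, 0($t0): $t3=M[8]=7
after sub $t3, $t3, 16: $t3=7-16=-9
after lw $t3, 0($t0): $t3=M[8]=7
after or $t3, $t3, 17: $t3=7|17=23
after mul $t3, $t3, 10: $t3=23*10=230
after add $t0, $t0, 4: $t0=8+4=12
after sub $t2, $t2, 1: $t2=5-1=4
cmp $t2, 2  (cmp 4,2)
bgt L0: taken
after lw $t3, 0($t0): $t3=M[12]=-1
after sub $t3, $t3, 16: $t3=(-1)-16=-17
after lw $t3, 0($t0): $t3=M[12]=-1
after or $t3, $t3, 17: $t3=(-1)|17=-1
after mul $t3, $t3, 10: $t3=(-1)*10=-10
after add $t0, $t0, 4: $t0=12+4=16
after sub $t2, $t2, 1: $t2=4-1=3
cmp $t2, 2  (cmp 3,2)
bgt L0: taken
after lw $t3, 0($t0): $t3=M[16]=12
after sub $t3, $t3, 16: $t3=12-16=-4
after lw $t3, 0($t0): $t3=M[16]=12
after or $t3, $t3, 17: $t3=12|17=29
after mul $t3, $t3, 10: $t3=29*10=290
after add $t0, $t0, 4: $t0=16+4=20
after sub $t2, $t2, 1: $t2=3-1=2
cmp $t2, 2  (cmp 2,2)
bgt L0: not taken
sw $t3, (16) → M[16]=290
halt.
Total executed instructions: 50.

50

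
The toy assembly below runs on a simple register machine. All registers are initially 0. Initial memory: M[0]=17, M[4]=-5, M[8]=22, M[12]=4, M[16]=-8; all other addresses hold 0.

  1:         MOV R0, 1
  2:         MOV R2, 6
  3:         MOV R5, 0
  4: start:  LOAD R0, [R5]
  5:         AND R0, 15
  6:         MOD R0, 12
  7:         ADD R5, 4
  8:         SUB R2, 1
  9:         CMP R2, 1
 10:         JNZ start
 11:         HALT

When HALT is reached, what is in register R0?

R0=1
R2=6
R5=0
R0=M[0]=17
R0=17&15=1
R0=1%12=1
R5=0+4=4
R2=6-1=5
CMP R2, 1  (cmp 5,1)
JNZ start: taken
R0=M[4]=-5
R0=(-5)&15=11
R0=11%12=11
R5=4+4=8
R2=5-1=4
CMP R2, 1  (cmp 4,1)
JNZ start: taken
R0=M[8]=22
R0=22&15=6
R0=6%12=6
R5=8+4=12
R2=4-1=3
CMP R2, 1  (cmp 3,1)
JNZ start: taken
R0=M[12]=4
R0=4&15=4
R0=4%12=4
R5=12+4=16
R2=3-1=2
CMP R2, 1  (cmp 2,1)
JNZ start: taken
R0=M[16]=-8
R0=(-8)&15=8
R0=8%12=8
R5=16+4=20
R2=2-1=1
CMP R2, 1  (cmp 1,1)
JNZ start: not taken
halt.

8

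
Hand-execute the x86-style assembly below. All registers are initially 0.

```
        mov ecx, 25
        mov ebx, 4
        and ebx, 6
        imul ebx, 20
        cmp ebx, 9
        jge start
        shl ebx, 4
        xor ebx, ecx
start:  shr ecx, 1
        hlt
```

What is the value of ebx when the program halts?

80

mov ecx, 25 → ecx=25
mov ebx, 4 → ebx=4
and ebx, 6 → ebx=4&6=4
imul ebx, 20 → ebx=4*20=80
cmp ebx, 9  (cmp 80,9)
jge start: taken
shr ecx, 1 → ecx=25>>1=12
halt.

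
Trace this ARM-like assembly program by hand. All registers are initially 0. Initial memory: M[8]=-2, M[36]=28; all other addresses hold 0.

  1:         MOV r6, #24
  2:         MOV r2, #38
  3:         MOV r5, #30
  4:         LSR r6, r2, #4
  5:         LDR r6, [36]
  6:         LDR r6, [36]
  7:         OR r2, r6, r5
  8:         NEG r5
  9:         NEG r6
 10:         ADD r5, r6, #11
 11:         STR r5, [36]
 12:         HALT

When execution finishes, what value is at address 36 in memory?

after MOV r6, #24: r6=24
after MOV r2, #38: r2=38
after MOV r5, #30: r5=30
after LSR r6, r2, #4: r6=38>>4=2
after LDR r6, [36]: r6=M[36]=28
after LDR r6, [36]: r6=M[36]=28
after OR r2, r6, r5: r2=28|30=30
after NEG r5: r5=-(30)=-30
after NEG r6: r6=-(28)=-28
after ADD r5, r6, #11: r5=(-28)+11=-17
STR r5, [36] → M[36]=-17
halt.

-17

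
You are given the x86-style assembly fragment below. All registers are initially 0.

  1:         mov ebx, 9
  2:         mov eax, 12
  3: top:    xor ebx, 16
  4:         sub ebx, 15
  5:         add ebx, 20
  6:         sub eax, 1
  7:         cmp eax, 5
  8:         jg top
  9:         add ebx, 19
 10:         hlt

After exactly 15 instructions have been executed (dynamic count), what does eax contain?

10

mov ebx, 9 → ebx=9
mov eax, 12 → eax=12
xor ebx, 16 → ebx=9^16=25
sub ebx, 15 → ebx=25-15=10
add ebx, 20 → ebx=10+20=30
sub eax, 1 → eax=12-1=11
cmp eax, 5  (cmp 11,5)
jg top: taken
xor ebx, 16 → ebx=30^16=14
sub ebx, 15 → ebx=14-15=-1
add ebx, 20 → ebx=(-1)+20=19
sub eax, 1 → eax=11-1=10
cmp eax, 5  (cmp 10,5)
jg top: taken
xor ebx, 16 → ebx=19^16=3
After step 15: eax = 10.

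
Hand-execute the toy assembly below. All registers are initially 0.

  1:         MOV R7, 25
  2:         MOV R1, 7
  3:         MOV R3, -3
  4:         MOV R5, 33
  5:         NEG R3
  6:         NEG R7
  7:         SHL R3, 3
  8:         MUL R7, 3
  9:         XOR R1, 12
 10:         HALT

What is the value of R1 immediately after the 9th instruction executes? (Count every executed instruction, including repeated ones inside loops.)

11

after MOV R7, 25: R7=25
after MOV R1, 7: R1=7
after MOV R3, -3: R3=-3
after MOV R5, 33: R5=33
after NEG R3: R3=-(-3)=3
after NEG R7: R7=-(25)=-25
after SHL R3, 3: R3=3<<3=24
after MUL R7, 3: R7=(-25)*3=-75
after XOR R1, 12: R1=7^12=11
After step 9: R1 = 11.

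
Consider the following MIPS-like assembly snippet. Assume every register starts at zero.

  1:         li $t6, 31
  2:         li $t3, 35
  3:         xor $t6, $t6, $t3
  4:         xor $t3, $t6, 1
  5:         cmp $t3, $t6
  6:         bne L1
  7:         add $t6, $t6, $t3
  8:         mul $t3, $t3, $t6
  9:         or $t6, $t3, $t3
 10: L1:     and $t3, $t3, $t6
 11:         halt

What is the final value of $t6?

$t6=31
$t3=35
$t6=31^35=60
$t3=60^1=61
cmp $t3, $t6  (cmp 61,60)
bne L1: taken
$t3=61&60=60
halt.

60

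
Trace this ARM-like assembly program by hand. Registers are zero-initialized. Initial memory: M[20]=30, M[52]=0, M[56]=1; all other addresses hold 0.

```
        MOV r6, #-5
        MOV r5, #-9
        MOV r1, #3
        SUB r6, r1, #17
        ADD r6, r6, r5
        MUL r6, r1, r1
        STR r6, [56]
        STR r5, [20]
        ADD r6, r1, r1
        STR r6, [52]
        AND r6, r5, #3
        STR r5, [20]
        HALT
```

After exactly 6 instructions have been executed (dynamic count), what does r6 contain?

9

MOV r6, #-5 → r6=-5
MOV r5, #-9 → r5=-9
MOV r1, #3 → r1=3
SUB r6, r1, #17 → r6=3-17=-14
ADD r6, r6, r5 → r6=(-14)+(-9)=-23
MUL r6, r1, r1 → r6=3*3=9
After step 6: r6 = 9.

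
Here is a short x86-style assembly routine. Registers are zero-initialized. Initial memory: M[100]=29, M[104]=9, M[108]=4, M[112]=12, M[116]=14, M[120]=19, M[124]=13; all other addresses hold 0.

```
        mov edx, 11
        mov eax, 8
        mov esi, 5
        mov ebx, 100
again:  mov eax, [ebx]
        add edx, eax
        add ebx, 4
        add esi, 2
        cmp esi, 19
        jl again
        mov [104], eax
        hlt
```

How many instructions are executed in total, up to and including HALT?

edx=11
eax=8
esi=5
ebx=100
eax=M[100]=29
edx=11+29=40
ebx=100+4=104
esi=5+2=7
cmp esi, 19  (cmp 7,19)
jl again: taken
eax=M[104]=9
edx=40+9=49
ebx=104+4=108
esi=7+2=9
cmp esi, 19  (cmp 9,19)
jl again: taken
eax=M[108]=4
edx=49+4=53
ebx=108+4=112
esi=9+2=11
cmp esi, 19  (cmp 11,19)
jl again: taken
eax=M[112]=12
edx=53+12=65
ebx=112+4=116
esi=11+2=13
cmp esi, 19  (cmp 13,19)
jl again: taken
eax=M[116]=14
edx=65+14=79
ebx=116+4=120
esi=13+2=15
cmp esi, 19  (cmp 15,19)
jl again: taken
eax=M[120]=19
edx=79+19=98
ebx=120+4=124
esi=15+2=17
cmp esi, 19  (cmp 17,19)
jl again: taken
eax=M[124]=13
edx=98+13=111
ebx=124+4=128
esi=17+2=19
cmp esi, 19  (cmp 19,19)
jl again: not taken
mov [104], eax → M[104]=13
halt.
Total executed instructions: 48.

48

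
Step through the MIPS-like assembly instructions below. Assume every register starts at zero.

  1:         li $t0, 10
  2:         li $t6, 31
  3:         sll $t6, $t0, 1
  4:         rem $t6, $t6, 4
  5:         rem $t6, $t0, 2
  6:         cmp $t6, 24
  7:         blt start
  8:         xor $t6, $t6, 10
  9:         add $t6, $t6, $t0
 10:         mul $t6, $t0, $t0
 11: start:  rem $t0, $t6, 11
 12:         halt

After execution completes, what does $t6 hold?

$t0=10
$t6=31
$t6=10<<1=20
$t6=20%4=0
$t6=10%2=0
cmp $t6, 24  (cmp 0,24)
blt start: taken
$t0=0%11=0
halt.

0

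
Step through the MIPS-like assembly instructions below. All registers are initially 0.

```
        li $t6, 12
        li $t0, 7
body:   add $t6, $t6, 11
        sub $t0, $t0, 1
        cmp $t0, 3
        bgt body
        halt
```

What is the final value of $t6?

li $t6, 12 → $t6=12
li $t0, 7 → $t0=7
add $t6, $t6, 11 → $t6=12+11=23
sub $t0, $t0, 1 → $t0=7-1=6
cmp $t0, 3  (cmp 6,3)
bgt body: taken
add $t6, $t6, 11 → $t6=23+11=34
sub $t0, $t0, 1 → $t0=6-1=5
cmp $t0, 3  (cmp 5,3)
bgt body: taken
add $t6, $t6, 11 → $t6=34+11=45
sub $t0, $t0, 1 → $t0=5-1=4
cmp $t0, 3  (cmp 4,3)
bgt body: taken
add $t6, $t6, 11 → $t6=45+11=56
sub $t0, $t0, 1 → $t0=4-1=3
cmp $t0, 3  (cmp 3,3)
bgt body: not taken
halt.

56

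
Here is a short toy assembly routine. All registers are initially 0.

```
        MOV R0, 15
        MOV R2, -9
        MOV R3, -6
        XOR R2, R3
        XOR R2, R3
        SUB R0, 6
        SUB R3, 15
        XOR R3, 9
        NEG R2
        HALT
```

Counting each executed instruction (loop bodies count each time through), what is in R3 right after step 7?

MOV R0, 15 → R0=15
MOV R2, -9 → R2=-9
MOV R3, -6 → R3=-6
XOR R2, R3 → R2=(-9)^(-6)=13
XOR R2, R3 → R2=13^(-6)=-9
SUB R0, 6 → R0=15-6=9
SUB R3, 15 → R3=(-6)-15=-21
After step 7: R3 = -21.

-21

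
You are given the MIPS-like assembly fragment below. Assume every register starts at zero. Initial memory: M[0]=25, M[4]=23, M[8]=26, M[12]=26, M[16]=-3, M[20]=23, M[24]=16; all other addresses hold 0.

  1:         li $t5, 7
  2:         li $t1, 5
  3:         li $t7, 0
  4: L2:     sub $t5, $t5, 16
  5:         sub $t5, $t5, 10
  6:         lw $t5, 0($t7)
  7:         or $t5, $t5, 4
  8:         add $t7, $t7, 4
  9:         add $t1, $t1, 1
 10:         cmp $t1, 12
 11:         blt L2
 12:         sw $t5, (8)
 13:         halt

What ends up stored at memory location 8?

20

$t5=7
$t1=5
$t7=0
$t5=7-16=-9
$t5=(-9)-10=-19
$t5=M[0]=25
$t5=25|4=29
$t7=0+4=4
$t1=5+1=6
cmp $t1, 12  (cmp 6,12)
blt L2: taken
$t5=29-16=13
$t5=13-10=3
$t5=M[4]=23
$t5=23|4=23
$t7=4+4=8
$t1=6+1=7
cmp $t1, 12  (cmp 7,12)
blt L2: taken
$t5=23-16=7
$t5=7-10=-3
$t5=M[8]=26
$t5=26|4=30
$t7=8+4=12
$t1=7+1=8
cmp $t1, 12  (cmp 8,12)
blt L2: taken
$t5=30-16=14
$t5=14-10=4
$t5=M[12]=26
$t5=26|4=30
$t7=12+4=16
$t1=8+1=9
cmp $t1, 12  (cmp 9,12)
blt L2: taken
$t5=30-16=14
$t5=14-10=4
$t5=M[16]=-3
$t5=(-3)|4=-3
$t7=16+4=20
$t1=9+1=10
cmp $t1, 12  (cmp 10,12)
blt L2: taken
$t5=(-3)-16=-19
$t5=(-19)-10=-29
$t5=M[20]=23
$t5=23|4=23
$t7=20+4=24
$t1=10+1=11
cmp $t1, 12  (cmp 11,12)
blt L2: taken
$t5=23-16=7
$t5=7-10=-3
$t5=M[24]=16
$t5=16|4=20
$t7=24+4=28
$t1=11+1=12
cmp $t1, 12  (cmp 12,12)
blt L2: not taken
sw $t5, (8) → M[8]=20
halt.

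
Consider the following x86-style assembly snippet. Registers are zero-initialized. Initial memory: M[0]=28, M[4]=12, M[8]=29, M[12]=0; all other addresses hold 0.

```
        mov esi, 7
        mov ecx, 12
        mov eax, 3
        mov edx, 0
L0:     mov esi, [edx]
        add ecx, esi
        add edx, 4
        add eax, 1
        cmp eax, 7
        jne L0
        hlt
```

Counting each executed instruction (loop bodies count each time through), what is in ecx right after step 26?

esi=7
ecx=12
eax=3
edx=0
esi=M[0]=28
ecx=12+28=40
edx=0+4=4
eax=3+1=4
cmp eax, 7  (cmp 4,7)
jne L0: taken
esi=M[4]=12
ecx=40+12=52
edx=4+4=8
eax=4+1=5
cmp eax, 7  (cmp 5,7)
jne L0: taken
esi=M[8]=29
ecx=52+29=81
edx=8+4=12
eax=5+1=6
cmp eax, 7  (cmp 6,7)
jne L0: taken
esi=M[12]=0
ecx=81+0=81
edx=12+4=16
eax=6+1=7
After step 26: ecx = 81.

81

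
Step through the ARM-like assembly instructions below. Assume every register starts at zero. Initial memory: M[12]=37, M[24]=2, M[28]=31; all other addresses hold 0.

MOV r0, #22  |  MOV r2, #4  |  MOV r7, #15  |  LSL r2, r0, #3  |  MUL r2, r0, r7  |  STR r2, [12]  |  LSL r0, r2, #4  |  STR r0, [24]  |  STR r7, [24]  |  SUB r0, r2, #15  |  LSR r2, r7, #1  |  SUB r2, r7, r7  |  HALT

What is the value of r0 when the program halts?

after MOV r0, #22: r0=22
after MOV r2, #4: r2=4
after MOV r7, #15: r7=15
after LSL r2, r0, #3: r2=22<<3=176
after MUL r2, r0, r7: r2=22*15=330
STR r2, [12] → M[12]=330
after LSL r0, r2, #4: r0=330<<4=5280
STR r0, [24] → M[24]=5280
STR r7, [24] → M[24]=15
after SUB r0, r2, #15: r0=330-15=315
after LSR r2, r7, #1: r2=15>>1=7
after SUB r2, r7, r7: r2=15-15=0
halt.

315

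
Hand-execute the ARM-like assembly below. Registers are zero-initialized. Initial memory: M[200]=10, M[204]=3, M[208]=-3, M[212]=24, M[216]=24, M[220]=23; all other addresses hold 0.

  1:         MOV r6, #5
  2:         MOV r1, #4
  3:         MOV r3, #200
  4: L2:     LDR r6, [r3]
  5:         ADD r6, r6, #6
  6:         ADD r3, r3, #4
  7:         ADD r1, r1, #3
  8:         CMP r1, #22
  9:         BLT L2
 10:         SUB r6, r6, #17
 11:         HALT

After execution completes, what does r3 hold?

224

MOV r6, #5 → r6=5
MOV r1, #4 → r1=4
MOV r3, #200 → r3=200
LDR r6, [r3] → r6=M[200]=10
ADD r6, r6, #6 → r6=10+6=16
ADD r3, r3, #4 → r3=200+4=204
ADD r1, r1, #3 → r1=4+3=7
CMP r1, #22  (cmp 7,22)
BLT L2: taken
LDR r6, [r3] → r6=M[204]=3
ADD r6, r6, #6 → r6=3+6=9
ADD r3, r3, #4 → r3=204+4=208
ADD r1, r1, #3 → r1=7+3=10
CMP r1, #22  (cmp 10,22)
BLT L2: taken
LDR r6, [r3] → r6=M[208]=-3
ADD r6, r6, #6 → r6=(-3)+6=3
ADD r3, r3, #4 → r3=208+4=212
ADD r1, r1, #3 → r1=10+3=13
CMP r1, #22  (cmp 13,22)
BLT L2: taken
LDR r6, [r3] → r6=M[212]=24
ADD r6, r6, #6 → r6=24+6=30
ADD r3, r3, #4 → r3=212+4=216
ADD r1, r1, #3 → r1=13+3=16
CMP r1, #22  (cmp 16,22)
BLT L2: taken
LDR r6, [r3] → r6=M[216]=24
ADD r6, r6, #6 → r6=24+6=30
ADD r3, r3, #4 → r3=216+4=220
ADD r1, r1, #3 → r1=16+3=19
CMP r1, #22  (cmp 19,22)
BLT L2: taken
LDR r6, [r3] → r6=M[220]=23
ADD r6, r6, #6 → r6=23+6=29
ADD r3, r3, #4 → r3=220+4=224
ADD r1, r1, #3 → r1=19+3=22
CMP r1, #22  (cmp 22,22)
BLT L2: not taken
SUB r6, r6, #17 → r6=29-17=12
halt.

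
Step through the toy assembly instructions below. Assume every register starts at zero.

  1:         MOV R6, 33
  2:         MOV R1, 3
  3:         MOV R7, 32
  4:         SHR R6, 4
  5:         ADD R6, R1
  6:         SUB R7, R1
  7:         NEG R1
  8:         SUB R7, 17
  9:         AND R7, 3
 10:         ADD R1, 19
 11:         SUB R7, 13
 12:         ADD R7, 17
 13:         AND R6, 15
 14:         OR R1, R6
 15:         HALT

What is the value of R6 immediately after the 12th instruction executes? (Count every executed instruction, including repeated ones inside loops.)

R6=33
R1=3
R7=32
R6=33>>4=2
R6=2+3=5
R7=32-3=29
R1=-(3)=-3
R7=29-17=12
R7=12&3=0
R1=(-3)+19=16
R7=0-13=-13
R7=(-13)+17=4
After step 12: R6 = 5.

5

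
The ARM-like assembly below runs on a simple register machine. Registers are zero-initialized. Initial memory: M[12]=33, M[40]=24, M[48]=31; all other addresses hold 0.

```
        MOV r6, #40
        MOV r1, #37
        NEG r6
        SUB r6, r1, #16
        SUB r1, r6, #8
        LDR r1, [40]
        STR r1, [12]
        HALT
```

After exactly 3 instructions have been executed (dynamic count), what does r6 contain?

-40

MOV r6, #40 → r6=40
MOV r1, #37 → r1=37
NEG r6 → r6=-(40)=-40
After step 3: r6 = -40.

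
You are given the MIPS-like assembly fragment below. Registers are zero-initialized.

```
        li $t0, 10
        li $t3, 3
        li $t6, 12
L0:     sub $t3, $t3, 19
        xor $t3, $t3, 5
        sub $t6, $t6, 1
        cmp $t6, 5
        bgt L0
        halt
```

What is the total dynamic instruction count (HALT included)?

39

after li $t0, 10: $t0=10
after li $t3, 3: $t3=3
after li $t6, 12: $t6=12
after sub $t3, $t3, 19: $t3=3-19=-16
after xor $t3, $t3, 5: $t3=(-16)^5=-11
after sub $t6, $t6, 1: $t6=12-1=11
cmp $t6, 5  (cmp 11,5)
bgt L0: taken
after sub $t3, $t3, 19: $t3=(-11)-19=-30
after xor $t3, $t3, 5: $t3=(-30)^5=-25
after sub $t6, $t6, 1: $t6=11-1=10
cmp $t6, 5  (cmp 10,5)
bgt L0: taken
after sub $t3, $t3, 19: $t3=(-25)-19=-44
after xor $t3, $t3, 5: $t3=(-44)^5=-47
after sub $t6, $t6, 1: $t6=10-1=9
cmp $t6, 5  (cmp 9,5)
bgt L0: taken
after sub $t3, $t3, 19: $t3=(-47)-19=-66
after xor $t3, $t3, 5: $t3=(-66)^5=-69
after sub $t6, $t6, 1: $t6=9-1=8
cmp $t6, 5  (cmp 8,5)
bgt L0: taken
after sub $t3, $t3, 19: $t3=(-69)-19=-88
after xor $t3, $t3, 5: $t3=(-88)^5=-83
after sub $t6, $t6, 1: $t6=8-1=7
cmp $t6, 5  (cmp 7,5)
bgt L0: taken
after sub $t3, $t3, 19: $t3=(-83)-19=-102
after xor $t3, $t3, 5: $t3=(-102)^5=-97
after sub $t6, $t6, 1: $t6=7-1=6
cmp $t6, 5  (cmp 6,5)
bgt L0: taken
after sub $t3, $t3, 19: $t3=(-97)-19=-116
after xor $t3, $t3, 5: $t3=(-116)^5=-119
after sub $t6, $t6, 1: $t6=6-1=5
cmp $t6, 5  (cmp 5,5)
bgt L0: not taken
halt.
Total executed instructions: 39.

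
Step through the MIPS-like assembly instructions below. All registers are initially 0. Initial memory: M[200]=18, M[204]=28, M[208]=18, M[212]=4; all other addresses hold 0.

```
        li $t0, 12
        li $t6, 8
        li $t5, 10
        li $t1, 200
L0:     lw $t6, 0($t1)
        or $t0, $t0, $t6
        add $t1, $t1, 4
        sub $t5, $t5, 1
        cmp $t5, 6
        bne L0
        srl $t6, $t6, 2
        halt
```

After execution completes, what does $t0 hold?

30

li $t0, 12 → $t0=12
li $t6, 8 → $t6=8
li $t5, 10 → $t5=10
li $t1, 200 → $t1=200
lw $t6, 0($t1) → $t6=M[200]=18
or $t0, $t0, $t6 → $t0=12|18=30
add $t1, $t1, 4 → $t1=200+4=204
sub $t5, $t5, 1 → $t5=10-1=9
cmp $t5, 6  (cmp 9,6)
bne L0: taken
lw $t6, 0($t1) → $t6=M[204]=28
or $t0, $t0, $t6 → $t0=30|28=30
add $t1, $t1, 4 → $t1=204+4=208
sub $t5, $t5, 1 → $t5=9-1=8
cmp $t5, 6  (cmp 8,6)
bne L0: taken
lw $t6, 0($t1) → $t6=M[208]=18
or $t0, $t0, $t6 → $t0=30|18=30
add $t1, $t1, 4 → $t1=208+4=212
sub $t5, $t5, 1 → $t5=8-1=7
cmp $t5, 6  (cmp 7,6)
bne L0: taken
lw $t6, 0($t1) → $t6=M[212]=4
or $t0, $t0, $t6 → $t0=30|4=30
add $t1, $t1, 4 → $t1=212+4=216
sub $t5, $t5, 1 → $t5=7-1=6
cmp $t5, 6  (cmp 6,6)
bne L0: not taken
srl $t6, $t6, 2 → $t6=4>>2=1
halt.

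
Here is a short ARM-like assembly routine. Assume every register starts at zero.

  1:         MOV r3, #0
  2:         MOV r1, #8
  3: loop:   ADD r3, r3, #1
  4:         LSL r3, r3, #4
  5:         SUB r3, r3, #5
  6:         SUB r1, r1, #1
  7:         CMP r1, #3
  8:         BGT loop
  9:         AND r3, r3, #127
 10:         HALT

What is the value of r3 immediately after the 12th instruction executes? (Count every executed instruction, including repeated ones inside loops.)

MOV r3, #0 → r3=0
MOV r1, #8 → r1=8
ADD r3, r3, #1 → r3=0+1=1
LSL r3, r3, #4 → r3=1<<4=16
SUB r3, r3, #5 → r3=16-5=11
SUB r1, r1, #1 → r1=8-1=7
CMP r1, #3  (cmp 7,3)
BGT loop: taken
ADD r3, r3, #1 → r3=11+1=12
LSL r3, r3, #4 → r3=12<<4=192
SUB r3, r3, #5 → r3=192-5=187
SUB r1, r1, #1 → r1=7-1=6
After step 12: r3 = 187.

187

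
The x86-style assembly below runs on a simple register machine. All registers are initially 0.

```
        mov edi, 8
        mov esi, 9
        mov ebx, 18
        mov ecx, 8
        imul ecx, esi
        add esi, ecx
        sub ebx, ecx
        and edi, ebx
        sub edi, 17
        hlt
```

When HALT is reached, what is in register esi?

mov edi, 8 → edi=8
mov esi, 9 → esi=9
mov ebx, 18 → ebx=18
mov ecx, 8 → ecx=8
imul ecx, esi → ecx=8*9=72
add esi, ecx → esi=9+72=81
sub ebx, ecx → ebx=18-72=-54
and edi, ebx → edi=8&(-54)=8
sub edi, 17 → edi=8-17=-9
halt.

81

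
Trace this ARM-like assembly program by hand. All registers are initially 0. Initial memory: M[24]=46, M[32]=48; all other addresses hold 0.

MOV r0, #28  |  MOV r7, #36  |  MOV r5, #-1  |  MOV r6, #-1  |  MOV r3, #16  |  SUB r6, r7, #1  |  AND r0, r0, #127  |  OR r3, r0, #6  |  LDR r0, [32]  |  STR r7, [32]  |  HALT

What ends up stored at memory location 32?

36

r0=28
r7=36
r5=-1
r6=-1
r3=16
r6=36-1=35
r0=28&127=28
r3=28|6=30
r0=M[32]=48
STR r7, [32] → M[32]=36
halt.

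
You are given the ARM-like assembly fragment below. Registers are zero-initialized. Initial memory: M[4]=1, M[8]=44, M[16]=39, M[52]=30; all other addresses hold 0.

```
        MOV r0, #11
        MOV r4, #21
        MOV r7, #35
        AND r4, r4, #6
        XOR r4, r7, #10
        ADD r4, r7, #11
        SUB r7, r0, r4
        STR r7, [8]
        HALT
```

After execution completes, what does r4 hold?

MOV r0, #11 → r0=11
MOV r4, #21 → r4=21
MOV r7, #35 → r7=35
AND r4, r4, #6 → r4=21&6=4
XOR r4, r7, #10 → r4=35^10=41
ADD r4, r7, #11 → r4=35+11=46
SUB r7, r0, r4 → r7=11-46=-35
STR r7, [8] → M[8]=-35
halt.

46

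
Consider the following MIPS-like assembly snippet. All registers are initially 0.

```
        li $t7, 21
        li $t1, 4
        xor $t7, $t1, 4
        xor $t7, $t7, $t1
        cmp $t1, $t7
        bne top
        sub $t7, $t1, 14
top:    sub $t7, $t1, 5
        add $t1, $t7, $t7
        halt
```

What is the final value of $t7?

-1

$t7=21
$t1=4
$t7=4^4=0
$t7=0^4=4
cmp $t1, $t7  (cmp 4,4)
bne top: not taken
$t7=4-14=-10
$t7=4-5=-1
$t1=(-1)+(-1)=-2
halt.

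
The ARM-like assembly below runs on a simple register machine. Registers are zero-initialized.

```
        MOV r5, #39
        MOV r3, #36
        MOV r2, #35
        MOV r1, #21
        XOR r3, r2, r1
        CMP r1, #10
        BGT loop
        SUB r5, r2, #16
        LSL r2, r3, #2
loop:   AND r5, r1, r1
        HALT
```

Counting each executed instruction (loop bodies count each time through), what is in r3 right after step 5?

54

MOV r5, #39 → r5=39
MOV r3, #36 → r3=36
MOV r2, #35 → r2=35
MOV r1, #21 → r1=21
XOR r3, r2, r1 → r3=35^21=54
After step 5: r3 = 54.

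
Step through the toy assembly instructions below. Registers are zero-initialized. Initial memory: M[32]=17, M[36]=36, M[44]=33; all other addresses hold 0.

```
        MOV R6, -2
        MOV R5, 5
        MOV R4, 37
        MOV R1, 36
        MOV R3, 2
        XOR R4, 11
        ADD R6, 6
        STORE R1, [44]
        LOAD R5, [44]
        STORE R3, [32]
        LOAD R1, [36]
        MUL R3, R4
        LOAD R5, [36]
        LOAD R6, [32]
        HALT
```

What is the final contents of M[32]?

2

MOV R6, -2 → R6=-2
MOV R5, 5 → R5=5
MOV R4, 37 → R4=37
MOV R1, 36 → R1=36
MOV R3, 2 → R3=2
XOR R4, 11 → R4=37^11=46
ADD R6, 6 → R6=(-2)+6=4
STORE R1, [44] → M[44]=36
LOAD R5, [44] → R5=M[44]=36
STORE R3, [32] → M[32]=2
LOAD R1, [36] → R1=M[36]=36
MUL R3, R4 → R3=2*46=92
LOAD R5, [36] → R5=M[36]=36
LOAD R6, [32] → R6=M[32]=2
halt.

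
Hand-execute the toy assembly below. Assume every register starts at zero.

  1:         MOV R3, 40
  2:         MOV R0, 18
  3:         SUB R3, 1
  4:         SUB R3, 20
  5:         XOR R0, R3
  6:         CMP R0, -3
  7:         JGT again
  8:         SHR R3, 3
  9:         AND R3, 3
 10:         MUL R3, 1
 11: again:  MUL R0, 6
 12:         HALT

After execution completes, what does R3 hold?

after MOV R3, 40: R3=40
after MOV R0, 18: R0=18
after SUB R3, 1: R3=40-1=39
after SUB R3, 20: R3=39-20=19
after XOR R0, R3: R0=18^19=1
CMP R0, -3  (cmp 1,-3)
JGT again: taken
after MUL R0, 6: R0=1*6=6
halt.

19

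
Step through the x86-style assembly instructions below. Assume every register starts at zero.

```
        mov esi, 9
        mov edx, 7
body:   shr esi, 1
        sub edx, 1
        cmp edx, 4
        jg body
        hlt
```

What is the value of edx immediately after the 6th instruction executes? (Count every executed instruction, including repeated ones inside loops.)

esi=9
edx=7
esi=9>>1=4
edx=7-1=6
cmp edx, 4  (cmp 6,4)
jg body: taken
After step 6: edx = 6.

6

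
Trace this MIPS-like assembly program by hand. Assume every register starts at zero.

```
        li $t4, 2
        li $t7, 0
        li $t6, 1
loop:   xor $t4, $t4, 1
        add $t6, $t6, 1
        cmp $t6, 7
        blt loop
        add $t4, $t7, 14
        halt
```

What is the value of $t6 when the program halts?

7

li $t4, 2 → $t4=2
li $t7, 0 → $t7=0
li $t6, 1 → $t6=1
xor $t4, $t4, 1 → $t4=2^1=3
add $t6, $t6, 1 → $t6=1+1=2
cmp $t6, 7  (cmp 2,7)
blt loop: taken
xor $t4, $t4, 1 → $t4=3^1=2
add $t6, $t6, 1 → $t6=2+1=3
cmp $t6, 7  (cmp 3,7)
blt loop: taken
xor $t4, $t4, 1 → $t4=2^1=3
add $t6, $t6, 1 → $t6=3+1=4
cmp $t6, 7  (cmp 4,7)
blt loop: taken
xor $t4, $t4, 1 → $t4=3^1=2
add $t6, $t6, 1 → $t6=4+1=5
cmp $t6, 7  (cmp 5,7)
blt loop: taken
xor $t4, $t4, 1 → $t4=2^1=3
add $t6, $t6, 1 → $t6=5+1=6
cmp $t6, 7  (cmp 6,7)
blt loop: taken
xor $t4, $t4, 1 → $t4=3^1=2
add $t6, $t6, 1 → $t6=6+1=7
cmp $t6, 7  (cmp 7,7)
blt loop: not taken
add $t4, $t7, 14 → $t4=0+14=14
halt.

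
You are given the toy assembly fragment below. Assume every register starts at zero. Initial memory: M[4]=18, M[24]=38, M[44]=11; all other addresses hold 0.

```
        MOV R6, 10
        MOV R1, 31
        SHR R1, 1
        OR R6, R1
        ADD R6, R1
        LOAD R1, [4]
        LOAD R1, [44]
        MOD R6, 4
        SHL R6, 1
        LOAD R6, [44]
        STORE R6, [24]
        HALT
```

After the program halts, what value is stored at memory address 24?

R6=10
R1=31
R1=31>>1=15
R6=10|15=15
R6=15+15=30
R1=M[4]=18
R1=M[44]=11
R6=30%4=2
R6=2<<1=4
R6=M[44]=11
STORE R6, [24] → M[24]=11
halt.

11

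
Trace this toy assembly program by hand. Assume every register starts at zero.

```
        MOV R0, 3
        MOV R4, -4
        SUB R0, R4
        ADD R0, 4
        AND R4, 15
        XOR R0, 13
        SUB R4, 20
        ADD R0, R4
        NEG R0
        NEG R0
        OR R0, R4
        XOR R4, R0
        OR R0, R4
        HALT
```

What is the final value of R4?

R0=3
R4=-4
R0=3-(-4)=7
R0=7+4=11
R4=(-4)&15=12
R0=11^13=6
R4=12-20=-8
R0=6+(-8)=-2
R0=-(-2)=2
R0=-(2)=-2
R0=(-2)|(-8)=-2
R4=(-8)^(-2)=6
R0=(-2)|6=-2
halt.

6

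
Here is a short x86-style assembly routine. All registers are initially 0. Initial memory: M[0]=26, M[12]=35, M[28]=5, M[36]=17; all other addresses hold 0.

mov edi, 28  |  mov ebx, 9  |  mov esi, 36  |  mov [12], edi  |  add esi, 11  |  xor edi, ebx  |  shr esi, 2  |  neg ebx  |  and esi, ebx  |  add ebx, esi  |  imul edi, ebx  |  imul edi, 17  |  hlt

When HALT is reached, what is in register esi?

3

mov edi, 28 → edi=28
mov ebx, 9 → ebx=9
mov esi, 36 → esi=36
mov [12], edi → M[12]=28
add esi, 11 → esi=36+11=47
xor edi, ebx → edi=28^9=21
shr esi, 2 → esi=47>>2=11
neg ebx → ebx=-(9)=-9
and esi, ebx → esi=11&(-9)=3
add ebx, esi → ebx=(-9)+3=-6
imul edi, ebx → edi=21*(-6)=-126
imul edi, 17 → edi=(-126)*17=-2142
halt.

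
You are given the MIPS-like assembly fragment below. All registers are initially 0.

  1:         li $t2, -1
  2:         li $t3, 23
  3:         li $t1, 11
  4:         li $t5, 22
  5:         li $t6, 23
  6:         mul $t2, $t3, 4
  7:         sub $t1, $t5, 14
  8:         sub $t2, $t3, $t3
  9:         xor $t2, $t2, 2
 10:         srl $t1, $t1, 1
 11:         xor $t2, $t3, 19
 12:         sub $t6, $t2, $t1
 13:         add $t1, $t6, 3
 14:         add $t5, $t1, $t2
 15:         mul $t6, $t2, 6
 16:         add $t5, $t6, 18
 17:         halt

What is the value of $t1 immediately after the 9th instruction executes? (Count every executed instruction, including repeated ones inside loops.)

8

li $t2, -1 → $t2=-1
li $t3, 23 → $t3=23
li $t1, 11 → $t1=11
li $t5, 22 → $t5=22
li $t6, 23 → $t6=23
mul $t2, $t3, 4 → $t2=23*4=92
sub $t1, $t5, 14 → $t1=22-14=8
sub $t2, $t3, $t3 → $t2=23-23=0
xor $t2, $t2, 2 → $t2=0^2=2
After step 9: $t1 = 8.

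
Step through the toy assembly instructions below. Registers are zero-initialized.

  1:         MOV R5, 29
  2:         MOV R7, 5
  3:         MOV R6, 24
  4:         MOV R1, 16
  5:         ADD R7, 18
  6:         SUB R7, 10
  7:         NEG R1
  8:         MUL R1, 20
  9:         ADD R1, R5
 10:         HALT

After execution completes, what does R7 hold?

MOV R5, 29 → R5=29
MOV R7, 5 → R7=5
MOV R6, 24 → R6=24
MOV R1, 16 → R1=16
ADD R7, 18 → R7=5+18=23
SUB R7, 10 → R7=23-10=13
NEG R1 → R1=-(16)=-16
MUL R1, 20 → R1=(-16)*20=-320
ADD R1, R5 → R1=(-320)+29=-291
halt.

13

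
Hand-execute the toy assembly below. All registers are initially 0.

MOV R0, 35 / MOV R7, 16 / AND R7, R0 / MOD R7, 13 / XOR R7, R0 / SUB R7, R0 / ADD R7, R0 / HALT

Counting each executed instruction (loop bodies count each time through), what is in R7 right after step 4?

R0=35
R7=16
R7=16&35=0
R7=0%13=0
After step 4: R7 = 0.

0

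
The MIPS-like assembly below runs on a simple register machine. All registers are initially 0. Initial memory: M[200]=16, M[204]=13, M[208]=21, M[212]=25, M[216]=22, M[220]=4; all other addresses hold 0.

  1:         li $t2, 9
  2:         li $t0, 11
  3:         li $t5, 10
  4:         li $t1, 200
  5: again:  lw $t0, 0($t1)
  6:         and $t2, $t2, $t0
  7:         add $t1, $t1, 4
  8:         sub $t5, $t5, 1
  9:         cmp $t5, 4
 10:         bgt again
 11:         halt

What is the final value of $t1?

li $t2, 9 → $t2=9
li $t0, 11 → $t0=11
li $t5, 10 → $t5=10
li $t1, 200 → $t1=200
lw $t0, 0($t1) → $t0=M[200]=16
and $t2, $t2, $t0 → $t2=9&16=0
add $t1, $t1, 4 → $t1=200+4=204
sub $t5, $t5, 1 → $t5=10-1=9
cmp $t5, 4  (cmp 9,4)
bgt again: taken
lw $t0, 0($t1) → $t0=M[204]=13
and $t2, $t2, $t0 → $t2=0&13=0
add $t1, $t1, 4 → $t1=204+4=208
sub $t5, $t5, 1 → $t5=9-1=8
cmp $t5, 4  (cmp 8,4)
bgt again: taken
lw $t0, 0($t1) → $t0=M[208]=21
and $t2, $t2, $t0 → $t2=0&21=0
add $t1, $t1, 4 → $t1=208+4=212
sub $t5, $t5, 1 → $t5=8-1=7
cmp $t5, 4  (cmp 7,4)
bgt again: taken
lw $t0, 0($t1) → $t0=M[212]=25
and $t2, $t2, $t0 → $t2=0&25=0
add $t1, $t1, 4 → $t1=212+4=216
sub $t5, $t5, 1 → $t5=7-1=6
cmp $t5, 4  (cmp 6,4)
bgt again: taken
lw $t0, 0($t1) → $t0=M[216]=22
and $t2, $t2, $t0 → $t2=0&22=0
add $t1, $t1, 4 → $t1=216+4=220
sub $t5, $t5, 1 → $t5=6-1=5
cmp $t5, 4  (cmp 5,4)
bgt again: taken
lw $t0, 0($t1) → $t0=M[220]=4
and $t2, $t2, $t0 → $t2=0&4=0
add $t1, $t1, 4 → $t1=220+4=224
sub $t5, $t5, 1 → $t5=5-1=4
cmp $t5, 4  (cmp 4,4)
bgt again: not taken
halt.

224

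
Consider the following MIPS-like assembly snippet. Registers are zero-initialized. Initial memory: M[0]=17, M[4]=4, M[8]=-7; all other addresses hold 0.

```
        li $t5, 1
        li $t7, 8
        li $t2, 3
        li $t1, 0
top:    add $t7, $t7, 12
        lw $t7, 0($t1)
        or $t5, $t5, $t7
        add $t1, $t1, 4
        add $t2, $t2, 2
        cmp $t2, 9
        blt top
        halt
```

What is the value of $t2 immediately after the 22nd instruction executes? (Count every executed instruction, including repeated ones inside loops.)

7

li $t5, 1 → $t5=1
li $t7, 8 → $t7=8
li $t2, 3 → $t2=3
li $t1, 0 → $t1=0
add $t7, $t7, 12 → $t7=8+12=20
lw $t7, 0($t1) → $t7=M[0]=17
or $t5, $t5, $t7 → $t5=1|17=17
add $t1, $t1, 4 → $t1=0+4=4
add $t2, $t2, 2 → $t2=3+2=5
cmp $t2, 9  (cmp 5,9)
blt top: taken
add $t7, $t7, 12 → $t7=17+12=29
lw $t7, 0($t1) → $t7=M[4]=4
or $t5, $t5, $t7 → $t5=17|4=21
add $t1, $t1, 4 → $t1=4+4=8
add $t2, $t2, 2 → $t2=5+2=7
cmp $t2, 9  (cmp 7,9)
blt top: taken
add $t7, $t7, 12 → $t7=4+12=16
lw $t7, 0($t1) → $t7=M[8]=-7
or $t5, $t5, $t7 → $t5=21|(-7)=-3
add $t1, $t1, 4 → $t1=8+4=12
After step 22: $t2 = 7.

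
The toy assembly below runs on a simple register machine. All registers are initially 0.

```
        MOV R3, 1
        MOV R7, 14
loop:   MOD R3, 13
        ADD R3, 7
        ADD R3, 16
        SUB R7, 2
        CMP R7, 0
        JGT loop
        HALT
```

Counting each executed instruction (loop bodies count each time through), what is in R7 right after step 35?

MOV R3, 1 → R3=1
MOV R7, 14 → R7=14
MOD R3, 13 → R3=1%13=1
ADD R3, 7 → R3=1+7=8
ADD R3, 16 → R3=8+16=24
SUB R7, 2 → R7=14-2=12
CMP R7, 0  (cmp 12,0)
JGT loop: taken
MOD R3, 13 → R3=24%13=11
ADD R3, 7 → R3=11+7=18
ADD R3, 16 → R3=18+16=34
SUB R7, 2 → R7=12-2=10
CMP R7, 0  (cmp 10,0)
JGT loop: taken
MOD R3, 13 → R3=34%13=8
ADD R3, 7 → R3=8+7=15
ADD R3, 16 → R3=15+16=31
SUB R7, 2 → R7=10-2=8
CMP R7, 0  (cmp 8,0)
JGT loop: taken
MOD R3, 13 → R3=31%13=5
ADD R3, 7 → R3=5+7=12
ADD R3, 16 → R3=12+16=28
SUB R7, 2 → R7=8-2=6
CMP R7, 0  (cmp 6,0)
JGT loop: taken
MOD R3, 13 → R3=28%13=2
ADD R3, 7 → R3=2+7=9
ADD R3, 16 → R3=9+16=25
SUB R7, 2 → R7=6-2=4
CMP R7, 0  (cmp 4,0)
JGT loop: taken
MOD R3, 13 → R3=25%13=12
ADD R3, 7 → R3=12+7=19
ADD R3, 16 → R3=19+16=35
After step 35: R7 = 4.

4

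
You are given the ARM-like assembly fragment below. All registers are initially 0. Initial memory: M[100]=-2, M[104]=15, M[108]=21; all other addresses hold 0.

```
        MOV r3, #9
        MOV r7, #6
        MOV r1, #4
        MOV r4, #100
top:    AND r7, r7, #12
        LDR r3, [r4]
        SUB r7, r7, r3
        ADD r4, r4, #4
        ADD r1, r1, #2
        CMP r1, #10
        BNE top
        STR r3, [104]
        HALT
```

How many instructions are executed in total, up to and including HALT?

27

r3=9
r7=6
r1=4
r4=100
r7=6&12=4
r3=M[100]=-2
r7=4-(-2)=6
r4=100+4=104
r1=4+2=6
CMP r1, #10  (cmp 6,10)
BNE top: taken
r7=6&12=4
r3=M[104]=15
r7=4-15=-11
r4=104+4=108
r1=6+2=8
CMP r1, #10  (cmp 8,10)
BNE top: taken
r7=(-11)&12=4
r3=M[108]=21
r7=4-21=-17
r4=108+4=112
r1=8+2=10
CMP r1, #10  (cmp 10,10)
BNE top: not taken
STR r3, [104] → M[104]=21
halt.
Total executed instructions: 27.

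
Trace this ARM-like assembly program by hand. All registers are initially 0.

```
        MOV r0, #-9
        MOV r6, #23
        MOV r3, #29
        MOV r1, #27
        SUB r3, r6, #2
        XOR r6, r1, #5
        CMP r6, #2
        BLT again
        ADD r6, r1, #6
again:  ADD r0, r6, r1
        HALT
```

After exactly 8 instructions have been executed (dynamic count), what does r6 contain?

r0=-9
r6=23
r3=29
r1=27
r3=23-2=21
r6=27^5=30
CMP r6, #2  (cmp 30,2)
BLT again: not taken
After step 8: r6 = 30.

30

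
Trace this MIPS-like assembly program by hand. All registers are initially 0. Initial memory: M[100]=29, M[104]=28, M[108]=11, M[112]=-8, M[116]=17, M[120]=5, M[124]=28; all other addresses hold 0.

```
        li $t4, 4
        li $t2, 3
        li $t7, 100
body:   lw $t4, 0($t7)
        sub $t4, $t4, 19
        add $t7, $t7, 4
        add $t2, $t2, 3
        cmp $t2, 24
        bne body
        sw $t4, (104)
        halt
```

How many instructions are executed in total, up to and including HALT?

47

$t4=4
$t2=3
$t7=100
$t4=M[100]=29
$t4=29-19=10
$t7=100+4=104
$t2=3+3=6
cmp $t2, 24  (cmp 6,24)
bne body: taken
$t4=M[104]=28
$t4=28-19=9
$t7=104+4=108
$t2=6+3=9
cmp $t2, 24  (cmp 9,24)
bne body: taken
$t4=M[108]=11
$t4=11-19=-8
$t7=108+4=112
$t2=9+3=12
cmp $t2, 24  (cmp 12,24)
bne body: taken
$t4=M[112]=-8
$t4=(-8)-19=-27
$t7=112+4=116
$t2=12+3=15
cmp $t2, 24  (cmp 15,24)
bne body: taken
$t4=M[116]=17
$t4=17-19=-2
$t7=116+4=120
$t2=15+3=18
cmp $t2, 24  (cmp 18,24)
bne body: taken
$t4=M[120]=5
$t4=5-19=-14
$t7=120+4=124
$t2=18+3=21
cmp $t2, 24  (cmp 21,24)
bne body: taken
$t4=M[124]=28
$t4=28-19=9
$t7=124+4=128
$t2=21+3=24
cmp $t2, 24  (cmp 24,24)
bne body: not taken
sw $t4, (104) → M[104]=9
halt.
Total executed instructions: 47.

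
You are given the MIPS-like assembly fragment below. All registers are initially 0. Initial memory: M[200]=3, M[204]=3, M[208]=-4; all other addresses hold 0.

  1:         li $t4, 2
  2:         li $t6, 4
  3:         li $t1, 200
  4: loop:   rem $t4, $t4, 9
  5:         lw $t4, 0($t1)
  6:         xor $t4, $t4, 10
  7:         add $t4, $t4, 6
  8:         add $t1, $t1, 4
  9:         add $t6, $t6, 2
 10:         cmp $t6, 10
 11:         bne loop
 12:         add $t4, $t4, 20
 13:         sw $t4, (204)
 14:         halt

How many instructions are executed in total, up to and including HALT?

30

$t4=2
$t6=4
$t1=200
$t4=2%9=2
$t4=M[200]=3
$t4=3^10=9
$t4=9+6=15
$t1=200+4=204
$t6=4+2=6
cmp $t6, 10  (cmp 6,10)
bne loop: taken
$t4=15%9=6
$t4=M[204]=3
$t4=3^10=9
$t4=9+6=15
$t1=204+4=208
$t6=6+2=8
cmp $t6, 10  (cmp 8,10)
bne loop: taken
$t4=15%9=6
$t4=M[208]=-4
$t4=(-4)^10=-10
$t4=(-10)+6=-4
$t1=208+4=212
$t6=8+2=10
cmp $t6, 10  (cmp 10,10)
bne loop: not taken
$t4=(-4)+20=16
sw $t4, (204) → M[204]=16
halt.
Total executed instructions: 30.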